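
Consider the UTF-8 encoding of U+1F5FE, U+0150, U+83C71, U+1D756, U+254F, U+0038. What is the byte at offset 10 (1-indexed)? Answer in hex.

1-indexed offset 10 is 0-indexed offset 9.
U+1F5FE → 4-byte form F0 9F 97 BE at offsets 0–3.
U+0150 → 2-byte form C5 90 at offsets 4–5.
U+83C71 → 4-byte form F2 83 B1 B1 at offsets 6–9.
Offset 9 falls in char 3's range; it's byte 4 of F2 83 B1 B1 = 0xB1.

0xB1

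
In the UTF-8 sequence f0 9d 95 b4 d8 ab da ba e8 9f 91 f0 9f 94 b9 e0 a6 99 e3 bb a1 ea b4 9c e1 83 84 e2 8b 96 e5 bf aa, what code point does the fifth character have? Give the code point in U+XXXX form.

Offset 0: leading byte 0xF0 = 11110000 → 4-byte char #1 = F0 9D 95 B4.
Offset 4: leading byte 0xD8 = 11011000 → 2-byte char #2 = D8 AB.
Offset 6: leading byte 0xDA = 11011010 → 2-byte char #3 = DA BA.
Offset 8: leading byte 0xE8 = 11101000 → 3-byte char #4 = E8 9F 91.
Offset 11: leading byte 0xF0 = 11110000 → 4-byte char #5 = F0 9F 94 B9.
Leading byte 0xF0 = 11110000 matches 11110xxx → 4-byte sequence.
Byte 1: 0xF0 = 11110000, payload 000 (3 bits).
Byte 2: 0x9F = 10011111 (10xxxxxx ✓), payload 011111.
Byte 3: 0x94 = 10010100 (10xxxxxx ✓), payload 010100.
Byte 4: 0xB9 = 10111001 (10xxxxxx ✓), payload 111001.
Concatenate: 000011111010100111001 = 0x1F539 (21 bits → U+1F539).

U+1F539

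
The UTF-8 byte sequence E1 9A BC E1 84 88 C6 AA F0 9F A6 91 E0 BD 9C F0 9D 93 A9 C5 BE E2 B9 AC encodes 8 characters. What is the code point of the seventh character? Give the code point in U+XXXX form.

Offset 0: leading byte 0xE1 = 11100001 → 3-byte char #1 = E1 9A BC.
Offset 3: leading byte 0xE1 = 11100001 → 3-byte char #2 = E1 84 88.
Offset 6: leading byte 0xC6 = 11000110 → 2-byte char #3 = C6 AA.
Offset 8: leading byte 0xF0 = 11110000 → 4-byte char #4 = F0 9F A6 91.
Offset 12: leading byte 0xE0 = 11100000 → 3-byte char #5 = E0 BD 9C.
Offset 15: leading byte 0xF0 = 11110000 → 4-byte char #6 = F0 9D 93 A9.
Offset 19: leading byte 0xC5 = 11000101 → 2-byte char #7 = C5 BE.
Leading byte 0xC5 = 11000101 matches 110xxxxx → 2-byte sequence.
Byte 1: 0xC5 = 11000101, payload 00101 (5 bits).
Byte 2: 0xBE = 10111110 (10xxxxxx ✓), payload 111110.
Concatenate: 00101111110 = 0x17E (11 bits → U+017E).

U+017E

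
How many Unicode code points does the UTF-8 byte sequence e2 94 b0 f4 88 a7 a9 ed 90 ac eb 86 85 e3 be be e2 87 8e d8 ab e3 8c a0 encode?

Byte at offset 0: 0xE2 = 11100010 → 3-byte char (#1). Advance 3.
Byte at offset 3: 0xF4 = 11110100 → 4-byte char (#2). Advance 4.
Byte at offset 7: 0xED = 11101101 → 3-byte char (#3). Advance 3.
Byte at offset 10: 0xEB = 11101011 → 3-byte char (#4). Advance 3.
Byte at offset 13: 0xE3 = 11100011 → 3-byte char (#5). Advance 3.
Byte at offset 16: 0xE2 = 11100010 → 3-byte char (#6). Advance 3.
Byte at offset 19: 0xD8 = 11011000 → 2-byte char (#7). Advance 2.
Byte at offset 21: 0xE3 = 11100011 → 3-byte char (#8). Advance 3.
Reached end at offset 24 after 8 code points.

8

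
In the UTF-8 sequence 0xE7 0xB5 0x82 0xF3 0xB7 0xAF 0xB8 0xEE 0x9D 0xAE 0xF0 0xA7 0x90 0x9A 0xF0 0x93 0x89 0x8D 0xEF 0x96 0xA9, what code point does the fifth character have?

U+1324D

Offset 0: leading byte 0xE7 = 11100111 → 3-byte char #1 = E7 B5 82.
Offset 3: leading byte 0xF3 = 11110011 → 4-byte char #2 = F3 B7 AF B8.
Offset 7: leading byte 0xEE = 11101110 → 3-byte char #3 = EE 9D AE.
Offset 10: leading byte 0xF0 = 11110000 → 4-byte char #4 = F0 A7 90 9A.
Offset 14: leading byte 0xF0 = 11110000 → 4-byte char #5 = F0 93 89 8D.
Leading byte 0xF0 = 11110000 matches 11110xxx → 4-byte sequence.
Byte 1: 0xF0 = 11110000, payload 000 (3 bits).
Byte 2: 0x93 = 10010011 (10xxxxxx ✓), payload 010011.
Byte 3: 0x89 = 10001001 (10xxxxxx ✓), payload 001001.
Byte 4: 0x8D = 10001101 (10xxxxxx ✓), payload 001101.
Concatenate: 000010011001001001101 = 0x1324D (21 bits → U+1324D).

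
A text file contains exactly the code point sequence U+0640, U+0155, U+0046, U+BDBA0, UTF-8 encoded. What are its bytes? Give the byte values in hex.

U+0640: 2-byte form → D9 80.
U+0155: 2-byte form → C5 95.
U+0046: 1-byte form → 46.
U+BDBA0: 4-byte form → F2 BD AE A0.
Concatenated (9 bytes): D9 80 C5 95 46 F2 BD AE A0.

D9 80 C5 95 46 F2 BD AE A0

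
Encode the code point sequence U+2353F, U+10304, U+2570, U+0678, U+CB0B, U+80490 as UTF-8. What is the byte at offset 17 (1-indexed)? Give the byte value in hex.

0xF2

1-indexed offset 17 is 0-indexed offset 16.
U+2353F → 4-byte form F0 A3 94 BF at offsets 0–3.
U+10304 → 4-byte form F0 90 8C 84 at offsets 4–7.
U+2570 → 3-byte form E2 95 B0 at offsets 8–10.
U+0678 → 2-byte form D9 B8 at offsets 11–12.
U+CB0B → 3-byte form EC AC 8B at offsets 13–15.
U+80490 → 4-byte form F2 80 92 90 at offsets 16–19.
Offset 16 falls in char 6's range; it's byte 1 of F2 80 92 90 = 0xF2.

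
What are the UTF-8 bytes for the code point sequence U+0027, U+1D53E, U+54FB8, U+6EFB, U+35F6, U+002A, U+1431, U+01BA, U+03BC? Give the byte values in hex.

U+0027: 1-byte form → 27.
U+1D53E: 4-byte form → F0 9D 94 BE.
U+54FB8: 4-byte form → F1 94 BE B8.
U+6EFB: 3-byte form → E6 BB BB.
U+35F6: 3-byte form → E3 97 B6.
U+002A: 1-byte form → 2A.
U+1431: 3-byte form → E1 90 B1.
U+01BA: 2-byte form → C6 BA.
U+03BC: 2-byte form → CE BC.
Concatenated (23 bytes): 27 F0 9D 94 BE F1 94 BE B8 E6 BB BB E3 97 B6 2A E1 90 B1 C6 BA CE BC.

27 F0 9D 94 BE F1 94 BE B8 E6 BB BB E3 97 B6 2A E1 90 B1 C6 BA CE BC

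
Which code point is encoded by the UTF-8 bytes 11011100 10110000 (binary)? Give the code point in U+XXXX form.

Leading byte 0xDC = 11011100 matches 110xxxxx → 2-byte sequence.
Byte 1: 0xDC = 11011100, payload 11100 (5 bits).
Byte 2: 0xB0 = 10110000 (10xxxxxx ✓), payload 110000.
Concatenate: 11100110000 = 0x730 (11 bits → U+0730).

U+0730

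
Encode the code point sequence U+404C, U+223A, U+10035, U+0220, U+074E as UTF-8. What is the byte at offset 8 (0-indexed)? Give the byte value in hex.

U+404C → 3-byte form E4 81 8C at offsets 0–2.
U+223A → 3-byte form E2 88 BA at offsets 3–5.
U+10035 → 4-byte form F0 90 80 B5 at offsets 6–9.
Offset 8 falls in char 3's range; it's byte 3 of F0 90 80 B5 = 0x80.

0x80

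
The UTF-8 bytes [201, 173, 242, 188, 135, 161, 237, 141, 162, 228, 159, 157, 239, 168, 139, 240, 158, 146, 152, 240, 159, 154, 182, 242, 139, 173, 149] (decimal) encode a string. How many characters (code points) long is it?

Byte at offset 0: 0xC9 = 11001001 → 2-byte char (#1). Advance 2.
Byte at offset 2: 0xF2 = 11110010 → 4-byte char (#2). Advance 4.
Byte at offset 6: 0xED = 11101101 → 3-byte char (#3). Advance 3.
Byte at offset 9: 0xE4 = 11100100 → 3-byte char (#4). Advance 3.
Byte at offset 12: 0xEF = 11101111 → 3-byte char (#5). Advance 3.
Byte at offset 15: 0xF0 = 11110000 → 4-byte char (#6). Advance 4.
Byte at offset 19: 0xF0 = 11110000 → 4-byte char (#7). Advance 4.
Byte at offset 23: 0xF2 = 11110010 → 4-byte char (#8). Advance 4.
Reached end at offset 27 after 8 code points.

8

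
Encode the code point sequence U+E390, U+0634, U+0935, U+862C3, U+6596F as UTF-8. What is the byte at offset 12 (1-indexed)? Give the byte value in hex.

1-indexed offset 12 is 0-indexed offset 11.
U+E390 → 3-byte form EE 8E 90 at offsets 0–2.
U+0634 → 2-byte form D8 B4 at offsets 3–4.
U+0935 → 3-byte form E0 A4 B5 at offsets 5–7.
U+862C3 → 4-byte form F2 86 8B 83 at offsets 8–11.
Offset 11 falls in char 4's range; it's byte 4 of F2 86 8B 83 = 0x83.

0x83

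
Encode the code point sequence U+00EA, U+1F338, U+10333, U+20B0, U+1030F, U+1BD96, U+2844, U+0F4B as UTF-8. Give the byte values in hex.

C3 AA F0 9F 8C B8 F0 90 8C B3 E2 82 B0 F0 90 8C 8F F0 9B B6 96 E2 A1 84 E0 BD 8B

U+00EA: 2-byte form → C3 AA.
U+1F338: 4-byte form → F0 9F 8C B8.
U+10333: 4-byte form → F0 90 8C B3.
U+20B0: 3-byte form → E2 82 B0.
U+1030F: 4-byte form → F0 90 8C 8F.
U+1BD96: 4-byte form → F0 9B B6 96.
U+2844: 3-byte form → E2 A1 84.
U+0F4B: 3-byte form → E0 BD 8B.
Concatenated (27 bytes): C3 AA F0 9F 8C B8 F0 90 8C B3 E2 82 B0 F0 90 8C 8F F0 9B B6 96 E2 A1 84 E0 BD 8B.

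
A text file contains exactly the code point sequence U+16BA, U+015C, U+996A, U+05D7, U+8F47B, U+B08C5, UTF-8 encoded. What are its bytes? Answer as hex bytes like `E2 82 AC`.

E1 9A BA C5 9C E9 A5 AA D7 97 F2 8F 91 BB F2 B0 A3 85

U+16BA: 3-byte form → E1 9A BA.
U+015C: 2-byte form → C5 9C.
U+996A: 3-byte form → E9 A5 AA.
U+05D7: 2-byte form → D7 97.
U+8F47B: 4-byte form → F2 8F 91 BB.
U+B08C5: 4-byte form → F2 B0 A3 85.
Concatenated (18 bytes): E1 9A BA C5 9C E9 A5 AA D7 97 F2 8F 91 BB F2 B0 A3 85.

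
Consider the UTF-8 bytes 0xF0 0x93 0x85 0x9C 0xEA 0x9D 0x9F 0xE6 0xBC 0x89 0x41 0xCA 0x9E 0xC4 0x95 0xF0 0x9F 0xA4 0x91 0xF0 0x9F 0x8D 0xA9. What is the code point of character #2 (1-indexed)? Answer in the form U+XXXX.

U+A75F

Offset 0: leading byte 0xF0 = 11110000 → 4-byte char #1 = F0 93 85 9C.
Offset 4: leading byte 0xEA = 11101010 → 3-byte char #2 = EA 9D 9F.
Leading byte 0xEA = 11101010 matches 1110xxxx → 3-byte sequence.
Byte 1: 0xEA = 11101010, payload 1010 (4 bits).
Byte 2: 0x9D = 10011101 (10xxxxxx ✓), payload 011101.
Byte 3: 0x9F = 10011111 (10xxxxxx ✓), payload 011111.
Concatenate: 1010011101011111 = 0xA75F (16 bits → U+A75F).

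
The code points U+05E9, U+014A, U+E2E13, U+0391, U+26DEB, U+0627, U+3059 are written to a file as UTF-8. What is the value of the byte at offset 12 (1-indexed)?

0xA6

1-indexed offset 12 is 0-indexed offset 11.
U+05E9 → 2-byte form D7 A9 at offsets 0–1.
U+014A → 2-byte form C5 8A at offsets 2–3.
U+E2E13 → 4-byte form F3 A2 B8 93 at offsets 4–7.
U+0391 → 2-byte form CE 91 at offsets 8–9.
U+26DEB → 4-byte form F0 A6 B7 AB at offsets 10–13.
Offset 11 falls in char 5's range; it's byte 2 of F0 A6 B7 AB = 0xA6.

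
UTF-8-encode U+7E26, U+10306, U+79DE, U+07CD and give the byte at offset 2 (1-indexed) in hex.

1-indexed offset 2 is 0-indexed offset 1.
U+7E26 → 3-byte form E7 B8 A6 at offsets 0–2.
Offset 1 falls in char 1's range; it's byte 2 of E7 B8 A6 = 0xB8.

0xB8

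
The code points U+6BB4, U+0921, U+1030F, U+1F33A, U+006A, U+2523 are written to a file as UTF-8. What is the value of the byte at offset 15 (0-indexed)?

U+6BB4 → 3-byte form E6 AE B4 at offsets 0–2.
U+0921 → 3-byte form E0 A4 A1 at offsets 3–5.
U+1030F → 4-byte form F0 90 8C 8F at offsets 6–9.
U+1F33A → 4-byte form F0 9F 8C BA at offsets 10–13.
U+006A → 1-byte form 6A at offsets 14–14.
U+2523 → 3-byte form E2 94 A3 at offsets 15–17.
Offset 15 falls in char 6's range; it's byte 1 of E2 94 A3 = 0xE2.

0xE2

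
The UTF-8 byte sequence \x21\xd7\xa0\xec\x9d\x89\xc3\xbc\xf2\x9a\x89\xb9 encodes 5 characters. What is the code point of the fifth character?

U+9A279

Offset 0: leading byte 0x21 = 00100001 → 1-byte char #1 = 21.
Offset 1: leading byte 0xD7 = 11010111 → 2-byte char #2 = D7 A0.
Offset 3: leading byte 0xEC = 11101100 → 3-byte char #3 = EC 9D 89.
Offset 6: leading byte 0xC3 = 11000011 → 2-byte char #4 = C3 BC.
Offset 8: leading byte 0xF2 = 11110010 → 4-byte char #5 = F2 9A 89 B9.
Leading byte 0xF2 = 11110010 matches 11110xxx → 4-byte sequence.
Byte 1: 0xF2 = 11110010, payload 010 (3 bits).
Byte 2: 0x9A = 10011010 (10xxxxxx ✓), payload 011010.
Byte 3: 0x89 = 10001001 (10xxxxxx ✓), payload 001001.
Byte 4: 0xB9 = 10111001 (10xxxxxx ✓), payload 111001.
Concatenate: 010011010001001111001 = 0x9A279 (21 bits → U+9A279).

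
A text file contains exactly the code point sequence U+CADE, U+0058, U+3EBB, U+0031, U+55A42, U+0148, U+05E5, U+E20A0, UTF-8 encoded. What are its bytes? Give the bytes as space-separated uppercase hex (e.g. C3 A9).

EC AB 9E 58 E3 BA BB 31 F1 95 A9 82 C5 88 D7 A5 F3 A2 82 A0

U+CADE: 3-byte form → EC AB 9E.
U+0058: 1-byte form → 58.
U+3EBB: 3-byte form → E3 BA BB.
U+0031: 1-byte form → 31.
U+55A42: 4-byte form → F1 95 A9 82.
U+0148: 2-byte form → C5 88.
U+05E5: 2-byte form → D7 A5.
U+E20A0: 4-byte form → F3 A2 82 A0.
Concatenated (20 bytes): EC AB 9E 58 E3 BA BB 31 F1 95 A9 82 C5 88 D7 A5 F3 A2 82 A0.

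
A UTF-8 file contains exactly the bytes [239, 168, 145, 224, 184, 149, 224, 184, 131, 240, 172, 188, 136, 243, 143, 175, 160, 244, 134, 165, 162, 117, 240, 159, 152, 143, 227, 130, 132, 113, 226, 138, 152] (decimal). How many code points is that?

Byte at offset 0: 0xEF = 11101111 → 3-byte char (#1). Advance 3.
Byte at offset 3: 0xE0 = 11100000 → 3-byte char (#2). Advance 3.
Byte at offset 6: 0xE0 = 11100000 → 3-byte char (#3). Advance 3.
Byte at offset 9: 0xF0 = 11110000 → 4-byte char (#4). Advance 4.
Byte at offset 13: 0xF3 = 11110011 → 4-byte char (#5). Advance 4.
Byte at offset 17: 0xF4 = 11110100 → 4-byte char (#6). Advance 4.
Byte at offset 21: 0x75 = 01110101 → 1-byte char (#7). Advance 1.
Byte at offset 22: 0xF0 = 11110000 → 4-byte char (#8). Advance 4.
Byte at offset 26: 0xE3 = 11100011 → 3-byte char (#9). Advance 3.
Byte at offset 29: 0x71 = 01110001 → 1-byte char (#10). Advance 1.
Byte at offset 30: 0xE2 = 11100010 → 3-byte char (#11). Advance 3.
Reached end at offset 33 after 11 code points.

11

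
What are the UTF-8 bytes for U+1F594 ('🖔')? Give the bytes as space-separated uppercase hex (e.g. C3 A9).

U+1F594 = 0x1F594 = 128404 decimal. In range U+10000–U+10FFFF → 4-byte form: 11110xxx 10xxxxxx 10xxxxxx 10xxxxxx.
Binary (21 bits): 000011111010110010100.
Split 3+6+6+6: 000 | 011111 | 010110 | 010100.
Byte 1: 11110000 = 0xF0.
Byte 2: 10011111 = 0x9F.
Byte 3: 10010110 = 0x96.
Byte 4: 10010100 = 0x94.

F0 9F 96 94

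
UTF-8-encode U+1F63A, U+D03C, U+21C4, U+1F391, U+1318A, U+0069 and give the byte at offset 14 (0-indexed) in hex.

0xF0

U+1F63A → 4-byte form F0 9F 98 BA at offsets 0–3.
U+D03C → 3-byte form ED 80 BC at offsets 4–6.
U+21C4 → 3-byte form E2 87 84 at offsets 7–9.
U+1F391 → 4-byte form F0 9F 8E 91 at offsets 10–13.
U+1318A → 4-byte form F0 93 86 8A at offsets 14–17.
Offset 14 falls in char 5's range; it's byte 1 of F0 93 86 8A = 0xF0.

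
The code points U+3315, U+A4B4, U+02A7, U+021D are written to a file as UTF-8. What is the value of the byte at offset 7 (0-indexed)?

U+3315 → 3-byte form E3 8C 95 at offsets 0–2.
U+A4B4 → 3-byte form EA 92 B4 at offsets 3–5.
U+02A7 → 2-byte form CA A7 at offsets 6–7.
Offset 7 falls in char 3's range; it's byte 2 of CA A7 = 0xA7.

0xA7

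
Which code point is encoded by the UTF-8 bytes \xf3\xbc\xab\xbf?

Leading byte 0xF3 = 11110011 matches 11110xxx → 4-byte sequence.
Byte 1: 0xF3 = 11110011, payload 011 (3 bits).
Byte 2: 0xBC = 10111100 (10xxxxxx ✓), payload 111100.
Byte 3: 0xAB = 10101011 (10xxxxxx ✓), payload 101011.
Byte 4: 0xBF = 10111111 (10xxxxxx ✓), payload 111111.
Concatenate: 011111100101011111111 = 0xFCAFF (21 bits → U+FCAFF).

U+FCAFF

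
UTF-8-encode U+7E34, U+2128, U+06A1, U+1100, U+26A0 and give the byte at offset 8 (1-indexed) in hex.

0xA1

1-indexed offset 8 is 0-indexed offset 7.
U+7E34 → 3-byte form E7 B8 B4 at offsets 0–2.
U+2128 → 3-byte form E2 84 A8 at offsets 3–5.
U+06A1 → 2-byte form DA A1 at offsets 6–7.
Offset 7 falls in char 3's range; it's byte 2 of DA A1 = 0xA1.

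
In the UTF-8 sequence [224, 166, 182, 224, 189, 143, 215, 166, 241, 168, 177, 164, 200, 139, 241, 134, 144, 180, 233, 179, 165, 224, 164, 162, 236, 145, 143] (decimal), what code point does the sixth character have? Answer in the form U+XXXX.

Offset 0: leading byte 0xE0 = 11100000 → 3-byte char #1 = E0 A6 B6.
Offset 3: leading byte 0xE0 = 11100000 → 3-byte char #2 = E0 BD 8F.
Offset 6: leading byte 0xD7 = 11010111 → 2-byte char #3 = D7 A6.
Offset 8: leading byte 0xF1 = 11110001 → 4-byte char #4 = F1 A8 B1 A4.
Offset 12: leading byte 0xC8 = 11001000 → 2-byte char #5 = C8 8B.
Offset 14: leading byte 0xF1 = 11110001 → 4-byte char #6 = F1 86 90 B4.
Leading byte 0xF1 = 11110001 matches 11110xxx → 4-byte sequence.
Byte 1: 0xF1 = 11110001, payload 001 (3 bits).
Byte 2: 0x86 = 10000110 (10xxxxxx ✓), payload 000110.
Byte 3: 0x90 = 10010000 (10xxxxxx ✓), payload 010000.
Byte 4: 0xB4 = 10110100 (10xxxxxx ✓), payload 110100.
Concatenate: 001000110010000110100 = 0x46434 (21 bits → U+46434).

U+46434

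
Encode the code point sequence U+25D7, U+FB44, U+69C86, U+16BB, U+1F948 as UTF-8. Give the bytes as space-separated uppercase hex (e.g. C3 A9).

E2 97 97 EF AD 84 F1 A9 B2 86 E1 9A BB F0 9F A5 88

U+25D7: 3-byte form → E2 97 97.
U+FB44: 3-byte form → EF AD 84.
U+69C86: 4-byte form → F1 A9 B2 86.
U+16BB: 3-byte form → E1 9A BB.
U+1F948: 4-byte form → F0 9F A5 88.
Concatenated (17 bytes): E2 97 97 EF AD 84 F1 A9 B2 86 E1 9A BB F0 9F A5 88.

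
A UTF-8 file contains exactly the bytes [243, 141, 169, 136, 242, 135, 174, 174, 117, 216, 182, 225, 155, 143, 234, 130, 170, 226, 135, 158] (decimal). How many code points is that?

7

Byte at offset 0: 0xF3 = 11110011 → 4-byte char (#1). Advance 4.
Byte at offset 4: 0xF2 = 11110010 → 4-byte char (#2). Advance 4.
Byte at offset 8: 0x75 = 01110101 → 1-byte char (#3). Advance 1.
Byte at offset 9: 0xD8 = 11011000 → 2-byte char (#4). Advance 2.
Byte at offset 11: 0xE1 = 11100001 → 3-byte char (#5). Advance 3.
Byte at offset 14: 0xEA = 11101010 → 3-byte char (#6). Advance 3.
Byte at offset 17: 0xE2 = 11100010 → 3-byte char (#7). Advance 3.
Reached end at offset 20 after 7 code points.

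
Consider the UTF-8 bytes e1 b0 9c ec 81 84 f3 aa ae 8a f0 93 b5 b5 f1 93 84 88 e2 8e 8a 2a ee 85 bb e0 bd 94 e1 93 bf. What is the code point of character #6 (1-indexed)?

U+238A

Offset 0: leading byte 0xE1 = 11100001 → 3-byte char #1 = E1 B0 9C.
Offset 3: leading byte 0xEC = 11101100 → 3-byte char #2 = EC 81 84.
Offset 6: leading byte 0xF3 = 11110011 → 4-byte char #3 = F3 AA AE 8A.
Offset 10: leading byte 0xF0 = 11110000 → 4-byte char #4 = F0 93 B5 B5.
Offset 14: leading byte 0xF1 = 11110001 → 4-byte char #5 = F1 93 84 88.
Offset 18: leading byte 0xE2 = 11100010 → 3-byte char #6 = E2 8E 8A.
Leading byte 0xE2 = 11100010 matches 1110xxxx → 3-byte sequence.
Byte 1: 0xE2 = 11100010, payload 0010 (4 bits).
Byte 2: 0x8E = 10001110 (10xxxxxx ✓), payload 001110.
Byte 3: 0x8A = 10001010 (10xxxxxx ✓), payload 001010.
Concatenate: 0010001110001010 = 0x238A (16 bits → U+238A).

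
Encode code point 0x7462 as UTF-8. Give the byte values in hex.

U+7462 = 0x7462 = 29794 decimal. In range U+0800–U+FFFF → 3-byte form: 1110xxxx 10xxxxxx 10xxxxxx.
Binary (16 bits): 0111010001100010.
Split 4+6+6: 0111 | 010001 | 100010.
Byte 1: 11100111 = 0xE7.
Byte 2: 10010001 = 0x91.
Byte 3: 10100010 = 0xA2.

E7 91 A2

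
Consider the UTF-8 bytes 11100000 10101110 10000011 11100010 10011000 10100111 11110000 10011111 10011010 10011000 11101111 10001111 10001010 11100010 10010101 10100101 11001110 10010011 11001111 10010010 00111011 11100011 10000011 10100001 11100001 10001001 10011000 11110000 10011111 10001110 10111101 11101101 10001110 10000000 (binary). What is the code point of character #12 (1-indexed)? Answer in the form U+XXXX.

U+D380

Offset 0: leading byte 0xE0 = 11100000 → 3-byte char #1 = E0 AE 83.
Offset 3: leading byte 0xE2 = 11100010 → 3-byte char #2 = E2 98 A7.
Offset 6: leading byte 0xF0 = 11110000 → 4-byte char #3 = F0 9F 9A 98.
Offset 10: leading byte 0xEF = 11101111 → 3-byte char #4 = EF 8F 8A.
Offset 13: leading byte 0xE2 = 11100010 → 3-byte char #5 = E2 95 A5.
Offset 16: leading byte 0xCE = 11001110 → 2-byte char #6 = CE 93.
Offset 18: leading byte 0xCF = 11001111 → 2-byte char #7 = CF 92.
Offset 20: leading byte 0x3B = 00111011 → 1-byte char #8 = 3B.
Offset 21: leading byte 0xE3 = 11100011 → 3-byte char #9 = E3 83 A1.
Offset 24: leading byte 0xE1 = 11100001 → 3-byte char #10 = E1 89 98.
Offset 27: leading byte 0xF0 = 11110000 → 4-byte char #11 = F0 9F 8E BD.
Offset 31: leading byte 0xED = 11101101 → 3-byte char #12 = ED 8E 80.
Leading byte 0xED = 11101101 matches 1110xxxx → 3-byte sequence.
Byte 1: 0xED = 11101101, payload 1101 (4 bits).
Byte 2: 0x8E = 10001110 (10xxxxxx ✓), payload 001110.
Byte 3: 0x80 = 10000000 (10xxxxxx ✓), payload 000000.
Concatenate: 1101001110000000 = 0xD380 (16 bits → U+D380).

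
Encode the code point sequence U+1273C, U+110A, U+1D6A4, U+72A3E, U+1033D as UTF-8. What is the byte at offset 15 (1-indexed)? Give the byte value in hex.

0xBE

1-indexed offset 15 is 0-indexed offset 14.
U+1273C → 4-byte form F0 92 9C BC at offsets 0–3.
U+110A → 3-byte form E1 84 8A at offsets 4–6.
U+1D6A4 → 4-byte form F0 9D 9A A4 at offsets 7–10.
U+72A3E → 4-byte form F1 B2 A8 BE at offsets 11–14.
Offset 14 falls in char 4's range; it's byte 4 of F1 B2 A8 BE = 0xBE.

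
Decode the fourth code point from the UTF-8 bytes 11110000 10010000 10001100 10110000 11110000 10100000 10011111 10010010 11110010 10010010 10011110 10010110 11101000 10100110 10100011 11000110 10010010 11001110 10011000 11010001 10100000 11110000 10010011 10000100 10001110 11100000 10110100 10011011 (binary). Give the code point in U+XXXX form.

U+89A3

Offset 0: leading byte 0xF0 = 11110000 → 4-byte char #1 = F0 90 8C B0.
Offset 4: leading byte 0xF0 = 11110000 → 4-byte char #2 = F0 A0 9F 92.
Offset 8: leading byte 0xF2 = 11110010 → 4-byte char #3 = F2 92 9E 96.
Offset 12: leading byte 0xE8 = 11101000 → 3-byte char #4 = E8 A6 A3.
Leading byte 0xE8 = 11101000 matches 1110xxxx → 3-byte sequence.
Byte 1: 0xE8 = 11101000, payload 1000 (4 bits).
Byte 2: 0xA6 = 10100110 (10xxxxxx ✓), payload 100110.
Byte 3: 0xA3 = 10100011 (10xxxxxx ✓), payload 100011.
Concatenate: 1000100110100011 = 0x89A3 (16 bits → U+89A3).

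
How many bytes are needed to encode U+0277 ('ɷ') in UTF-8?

2

U+0277 = 0x277. UTF-8 uses 1 byte below 0x80, 2 below 0x800, 3 below 0x10000, 4 up to 0x10FFFF. 0x277 is in U+0080–U+07FF → 2 bytes.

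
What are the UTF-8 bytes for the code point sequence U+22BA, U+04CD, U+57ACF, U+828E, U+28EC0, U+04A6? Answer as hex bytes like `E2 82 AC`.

E2 8A BA D3 8D F1 97 AB 8F E8 8A 8E F0 A8 BB 80 D2 A6

U+22BA: 3-byte form → E2 8A BA.
U+04CD: 2-byte form → D3 8D.
U+57ACF: 4-byte form → F1 97 AB 8F.
U+828E: 3-byte form → E8 8A 8E.
U+28EC0: 4-byte form → F0 A8 BB 80.
U+04A6: 2-byte form → D2 A6.
Concatenated (18 bytes): E2 8A BA D3 8D F1 97 AB 8F E8 8A 8E F0 A8 BB 80 D2 A6.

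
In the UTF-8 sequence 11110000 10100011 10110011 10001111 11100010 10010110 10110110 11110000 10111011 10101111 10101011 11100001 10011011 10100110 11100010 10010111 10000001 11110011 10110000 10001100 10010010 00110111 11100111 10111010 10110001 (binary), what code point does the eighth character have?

U+7EB1

Offset 0: leading byte 0xF0 = 11110000 → 4-byte char #1 = F0 A3 B3 8F.
Offset 4: leading byte 0xE2 = 11100010 → 3-byte char #2 = E2 96 B6.
Offset 7: leading byte 0xF0 = 11110000 → 4-byte char #3 = F0 BB AF AB.
Offset 11: leading byte 0xE1 = 11100001 → 3-byte char #4 = E1 9B A6.
Offset 14: leading byte 0xE2 = 11100010 → 3-byte char #5 = E2 97 81.
Offset 17: leading byte 0xF3 = 11110011 → 4-byte char #6 = F3 B0 8C 92.
Offset 21: leading byte 0x37 = 00110111 → 1-byte char #7 = 37.
Offset 22: leading byte 0xE7 = 11100111 → 3-byte char #8 = E7 BA B1.
Leading byte 0xE7 = 11100111 matches 1110xxxx → 3-byte sequence.
Byte 1: 0xE7 = 11100111, payload 0111 (4 bits).
Byte 2: 0xBA = 10111010 (10xxxxxx ✓), payload 111010.
Byte 3: 0xB1 = 10110001 (10xxxxxx ✓), payload 110001.
Concatenate: 0111111010110001 = 0x7EB1 (16 bits → U+7EB1).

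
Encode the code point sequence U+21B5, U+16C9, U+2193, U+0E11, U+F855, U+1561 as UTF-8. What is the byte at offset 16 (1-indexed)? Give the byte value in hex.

1-indexed offset 16 is 0-indexed offset 15.
U+21B5 → 3-byte form E2 86 B5 at offsets 0–2.
U+16C9 → 3-byte form E1 9B 89 at offsets 3–5.
U+2193 → 3-byte form E2 86 93 at offsets 6–8.
U+0E11 → 3-byte form E0 B8 91 at offsets 9–11.
U+F855 → 3-byte form EF A1 95 at offsets 12–14.
U+1561 → 3-byte form E1 95 A1 at offsets 15–17.
Offset 15 falls in char 6's range; it's byte 1 of E1 95 A1 = 0xE1.

0xE1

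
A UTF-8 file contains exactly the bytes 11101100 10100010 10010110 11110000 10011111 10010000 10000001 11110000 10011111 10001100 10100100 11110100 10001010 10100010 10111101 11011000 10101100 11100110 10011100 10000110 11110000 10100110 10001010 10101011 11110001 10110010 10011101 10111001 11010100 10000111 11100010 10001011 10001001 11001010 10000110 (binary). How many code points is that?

11

Byte at offset 0: 0xEC = 11101100 → 3-byte char (#1). Advance 3.
Byte at offset 3: 0xF0 = 11110000 → 4-byte char (#2). Advance 4.
Byte at offset 7: 0xF0 = 11110000 → 4-byte char (#3). Advance 4.
Byte at offset 11: 0xF4 = 11110100 → 4-byte char (#4). Advance 4.
Byte at offset 15: 0xD8 = 11011000 → 2-byte char (#5). Advance 2.
Byte at offset 17: 0xE6 = 11100110 → 3-byte char (#6). Advance 3.
Byte at offset 20: 0xF0 = 11110000 → 4-byte char (#7). Advance 4.
Byte at offset 24: 0xF1 = 11110001 → 4-byte char (#8). Advance 4.
Byte at offset 28: 0xD4 = 11010100 → 2-byte char (#9). Advance 2.
Byte at offset 30: 0xE2 = 11100010 → 3-byte char (#10). Advance 3.
Byte at offset 33: 0xCA = 11001010 → 2-byte char (#11). Advance 2.
Reached end at offset 35 after 11 code points.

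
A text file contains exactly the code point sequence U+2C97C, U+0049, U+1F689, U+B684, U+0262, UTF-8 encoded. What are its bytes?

F0 AC A5 BC 49 F0 9F 9A 89 EB 9A 84 C9 A2

U+2C97C: 4-byte form → F0 AC A5 BC.
U+0049: 1-byte form → 49.
U+1F689: 4-byte form → F0 9F 9A 89.
U+B684: 3-byte form → EB 9A 84.
U+0262: 2-byte form → C9 A2.
Concatenated (14 bytes): F0 AC A5 BC 49 F0 9F 9A 89 EB 9A 84 C9 A2.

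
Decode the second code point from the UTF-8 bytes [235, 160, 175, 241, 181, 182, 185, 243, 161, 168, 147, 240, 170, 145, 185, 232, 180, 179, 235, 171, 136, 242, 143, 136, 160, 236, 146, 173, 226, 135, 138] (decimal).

Offset 0: leading byte 0xEB = 11101011 → 3-byte char #1 = EB A0 AF.
Offset 3: leading byte 0xF1 = 11110001 → 4-byte char #2 = F1 B5 B6 B9.
Leading byte 0xF1 = 11110001 matches 11110xxx → 4-byte sequence.
Byte 1: 0xF1 = 11110001, payload 001 (3 bits).
Byte 2: 0xB5 = 10110101 (10xxxxxx ✓), payload 110101.
Byte 3: 0xB6 = 10110110 (10xxxxxx ✓), payload 110110.
Byte 4: 0xB9 = 10111001 (10xxxxxx ✓), payload 111001.
Concatenate: 001110101110110111001 = 0x75DB9 (21 bits → U+75DB9).

U+75DB9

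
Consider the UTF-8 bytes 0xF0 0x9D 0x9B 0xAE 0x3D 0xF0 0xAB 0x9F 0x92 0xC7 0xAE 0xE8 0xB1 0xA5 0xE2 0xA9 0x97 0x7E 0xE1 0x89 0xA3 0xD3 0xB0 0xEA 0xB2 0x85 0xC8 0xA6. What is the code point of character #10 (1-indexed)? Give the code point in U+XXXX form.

Offset 0: leading byte 0xF0 = 11110000 → 4-byte char #1 = F0 9D 9B AE.
Offset 4: leading byte 0x3D = 00111101 → 1-byte char #2 = 3D.
Offset 5: leading byte 0xF0 = 11110000 → 4-byte char #3 = F0 AB 9F 92.
Offset 9: leading byte 0xC7 = 11000111 → 2-byte char #4 = C7 AE.
Offset 11: leading byte 0xE8 = 11101000 → 3-byte char #5 = E8 B1 A5.
Offset 14: leading byte 0xE2 = 11100010 → 3-byte char #6 = E2 A9 97.
Offset 17: leading byte 0x7E = 01111110 → 1-byte char #7 = 7E.
Offset 18: leading byte 0xE1 = 11100001 → 3-byte char #8 = E1 89 A3.
Offset 21: leading byte 0xD3 = 11010011 → 2-byte char #9 = D3 B0.
Offset 23: leading byte 0xEA = 11101010 → 3-byte char #10 = EA B2 85.
Leading byte 0xEA = 11101010 matches 1110xxxx → 3-byte sequence.
Byte 1: 0xEA = 11101010, payload 1010 (4 bits).
Byte 2: 0xB2 = 10110010 (10xxxxxx ✓), payload 110010.
Byte 3: 0x85 = 10000101 (10xxxxxx ✓), payload 000101.
Concatenate: 1010110010000101 = 0xAC85 (16 bits → U+AC85).

U+AC85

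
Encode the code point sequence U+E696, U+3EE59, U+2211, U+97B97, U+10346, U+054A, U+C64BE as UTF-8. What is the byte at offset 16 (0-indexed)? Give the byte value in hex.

U+E696 → 3-byte form EE 9A 96 at offsets 0–2.
U+3EE59 → 4-byte form F0 BE B9 99 at offsets 3–6.
U+2211 → 3-byte form E2 88 91 at offsets 7–9.
U+97B97 → 4-byte form F2 97 AE 97 at offsets 10–13.
U+10346 → 4-byte form F0 90 8D 86 at offsets 14–17.
Offset 16 falls in char 5's range; it's byte 3 of F0 90 8D 86 = 0x8D.

0x8D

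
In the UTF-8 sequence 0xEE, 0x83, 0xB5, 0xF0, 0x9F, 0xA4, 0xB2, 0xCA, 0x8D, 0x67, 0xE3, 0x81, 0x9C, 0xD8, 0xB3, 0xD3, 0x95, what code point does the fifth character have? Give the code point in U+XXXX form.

Offset 0: leading byte 0xEE = 11101110 → 3-byte char #1 = EE 83 B5.
Offset 3: leading byte 0xF0 = 11110000 → 4-byte char #2 = F0 9F A4 B2.
Offset 7: leading byte 0xCA = 11001010 → 2-byte char #3 = CA 8D.
Offset 9: leading byte 0x67 = 01100111 → 1-byte char #4 = 67.
Offset 10: leading byte 0xE3 = 11100011 → 3-byte char #5 = E3 81 9C.
Leading byte 0xE3 = 11100011 matches 1110xxxx → 3-byte sequence.
Byte 1: 0xE3 = 11100011, payload 0011 (4 bits).
Byte 2: 0x81 = 10000001 (10xxxxxx ✓), payload 000001.
Byte 3: 0x9C = 10011100 (10xxxxxx ✓), payload 011100.
Concatenate: 0011000001011100 = 0x305C (16 bits → U+305C).

U+305C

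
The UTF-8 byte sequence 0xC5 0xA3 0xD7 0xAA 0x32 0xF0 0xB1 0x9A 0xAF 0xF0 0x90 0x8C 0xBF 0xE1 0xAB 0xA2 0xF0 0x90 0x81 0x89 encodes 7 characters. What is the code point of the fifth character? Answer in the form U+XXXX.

U+1033F

Offset 0: leading byte 0xC5 = 11000101 → 2-byte char #1 = C5 A3.
Offset 2: leading byte 0xD7 = 11010111 → 2-byte char #2 = D7 AA.
Offset 4: leading byte 0x32 = 00110010 → 1-byte char #3 = 32.
Offset 5: leading byte 0xF0 = 11110000 → 4-byte char #4 = F0 B1 9A AF.
Offset 9: leading byte 0xF0 = 11110000 → 4-byte char #5 = F0 90 8C BF.
Leading byte 0xF0 = 11110000 matches 11110xxx → 4-byte sequence.
Byte 1: 0xF0 = 11110000, payload 000 (3 bits).
Byte 2: 0x90 = 10010000 (10xxxxxx ✓), payload 010000.
Byte 3: 0x8C = 10001100 (10xxxxxx ✓), payload 001100.
Byte 4: 0xBF = 10111111 (10xxxxxx ✓), payload 111111.
Concatenate: 000010000001100111111 = 0x1033F (21 bits → U+1033F).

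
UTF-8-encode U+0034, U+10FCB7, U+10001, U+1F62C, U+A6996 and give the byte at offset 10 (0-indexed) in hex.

0x9F

U+0034 → 1-byte form 34 at offsets 0–0.
U+10FCB7 → 4-byte form F4 8F B2 B7 at offsets 1–4.
U+10001 → 4-byte form F0 90 80 81 at offsets 5–8.
U+1F62C → 4-byte form F0 9F 98 AC at offsets 9–12.
Offset 10 falls in char 4's range; it's byte 2 of F0 9F 98 AC = 0x9F.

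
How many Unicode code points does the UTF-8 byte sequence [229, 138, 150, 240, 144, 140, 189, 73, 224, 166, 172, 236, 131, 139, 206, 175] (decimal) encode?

6

Byte at offset 0: 0xE5 = 11100101 → 3-byte char (#1). Advance 3.
Byte at offset 3: 0xF0 = 11110000 → 4-byte char (#2). Advance 4.
Byte at offset 7: 0x49 = 01001001 → 1-byte char (#3). Advance 1.
Byte at offset 8: 0xE0 = 11100000 → 3-byte char (#4). Advance 3.
Byte at offset 11: 0xEC = 11101100 → 3-byte char (#5). Advance 3.
Byte at offset 14: 0xCE = 11001110 → 2-byte char (#6). Advance 2.
Reached end at offset 16 after 6 code points.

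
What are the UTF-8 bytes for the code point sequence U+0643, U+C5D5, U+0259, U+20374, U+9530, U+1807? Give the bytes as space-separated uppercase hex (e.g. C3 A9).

D9 83 EC 97 95 C9 99 F0 A0 8D B4 E9 94 B0 E1 A0 87

U+0643: 2-byte form → D9 83.
U+C5D5: 3-byte form → EC 97 95.
U+0259: 2-byte form → C9 99.
U+20374: 4-byte form → F0 A0 8D B4.
U+9530: 3-byte form → E9 94 B0.
U+1807: 3-byte form → E1 A0 87.
Concatenated (17 bytes): D9 83 EC 97 95 C9 99 F0 A0 8D B4 E9 94 B0 E1 A0 87.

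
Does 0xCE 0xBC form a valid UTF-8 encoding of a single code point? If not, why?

valid

Leading byte 0xCE = 11001110 → 2-byte form.
Continuation bytes 0xBC=10111100 all match 10xxxxxx.
Decoded value 0x3BC is ≥ 0x80 (shortest form) and not a surrogate.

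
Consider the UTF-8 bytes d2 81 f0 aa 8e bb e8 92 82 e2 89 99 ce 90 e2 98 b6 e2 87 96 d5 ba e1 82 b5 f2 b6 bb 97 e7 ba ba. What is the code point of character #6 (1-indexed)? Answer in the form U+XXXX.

Offset 0: leading byte 0xD2 = 11010010 → 2-byte char #1 = D2 81.
Offset 2: leading byte 0xF0 = 11110000 → 4-byte char #2 = F0 AA 8E BB.
Offset 6: leading byte 0xE8 = 11101000 → 3-byte char #3 = E8 92 82.
Offset 9: leading byte 0xE2 = 11100010 → 3-byte char #4 = E2 89 99.
Offset 12: leading byte 0xCE = 11001110 → 2-byte char #5 = CE 90.
Offset 14: leading byte 0xE2 = 11100010 → 3-byte char #6 = E2 98 B6.
Leading byte 0xE2 = 11100010 matches 1110xxxx → 3-byte sequence.
Byte 1: 0xE2 = 11100010, payload 0010 (4 bits).
Byte 2: 0x98 = 10011000 (10xxxxxx ✓), payload 011000.
Byte 3: 0xB6 = 10110110 (10xxxxxx ✓), payload 110110.
Concatenate: 0010011000110110 = 0x2636 (16 bits → U+2636).

U+2636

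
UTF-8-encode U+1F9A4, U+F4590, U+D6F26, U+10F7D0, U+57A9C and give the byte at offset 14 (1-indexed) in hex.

0x8F

1-indexed offset 14 is 0-indexed offset 13.
U+1F9A4 → 4-byte form F0 9F A6 A4 at offsets 0–3.
U+F4590 → 4-byte form F3 B4 96 90 at offsets 4–7.
U+D6F26 → 4-byte form F3 96 BC A6 at offsets 8–11.
U+10F7D0 → 4-byte form F4 8F 9F 90 at offsets 12–15.
Offset 13 falls in char 4's range; it's byte 2 of F4 8F 9F 90 = 0x8F.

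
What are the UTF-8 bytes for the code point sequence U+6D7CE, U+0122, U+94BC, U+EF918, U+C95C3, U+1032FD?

F1 AD 9F 8E C4 A2 E9 92 BC F3 AF A4 98 F3 89 97 83 F4 83 8B BD

U+6D7CE: 4-byte form → F1 AD 9F 8E.
U+0122: 2-byte form → C4 A2.
U+94BC: 3-byte form → E9 92 BC.
U+EF918: 4-byte form → F3 AF A4 98.
U+C95C3: 4-byte form → F3 89 97 83.
U+1032FD: 4-byte form → F4 83 8B BD.
Concatenated (21 bytes): F1 AD 9F 8E C4 A2 E9 92 BC F3 AF A4 98 F3 89 97 83 F4 83 8B BD.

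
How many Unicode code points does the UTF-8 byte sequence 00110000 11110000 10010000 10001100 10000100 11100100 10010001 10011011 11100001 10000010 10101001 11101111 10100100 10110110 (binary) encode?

5

Byte at offset 0: 0x30 = 00110000 → 1-byte char (#1). Advance 1.
Byte at offset 1: 0xF0 = 11110000 → 4-byte char (#2). Advance 4.
Byte at offset 5: 0xE4 = 11100100 → 3-byte char (#3). Advance 3.
Byte at offset 8: 0xE1 = 11100001 → 3-byte char (#4). Advance 3.
Byte at offset 11: 0xEF = 11101111 → 3-byte char (#5). Advance 3.
Reached end at offset 14 after 5 code points.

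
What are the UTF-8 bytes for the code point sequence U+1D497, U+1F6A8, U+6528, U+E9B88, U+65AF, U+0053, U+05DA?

U+1D497: 4-byte form → F0 9D 92 97.
U+1F6A8: 4-byte form → F0 9F 9A A8.
U+6528: 3-byte form → E6 94 A8.
U+E9B88: 4-byte form → F3 A9 AE 88.
U+65AF: 3-byte form → E6 96 AF.
U+0053: 1-byte form → 53.
U+05DA: 2-byte form → D7 9A.
Concatenated (21 bytes): F0 9D 92 97 F0 9F 9A A8 E6 94 A8 F3 A9 AE 88 E6 96 AF 53 D7 9A.

F0 9D 92 97 F0 9F 9A A8 E6 94 A8 F3 A9 AE 88 E6 96 AF 53 D7 9A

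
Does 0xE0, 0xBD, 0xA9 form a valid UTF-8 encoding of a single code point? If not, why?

Leading byte 0xE0 = 11100000 → 3-byte form.
Continuation bytes 0xBD=10111101, 0xA9=10101001 all match 10xxxxxx.
Decoded value 0xF69 is ≥ 0x800 (shortest form) and not a surrogate.

valid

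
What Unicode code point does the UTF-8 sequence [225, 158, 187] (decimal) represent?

Leading byte 0xE1 = 11100001 matches 1110xxxx → 3-byte sequence.
Byte 1: 0xE1 = 11100001, payload 0001 (4 bits).
Byte 2: 0x9E = 10011110 (10xxxxxx ✓), payload 011110.
Byte 3: 0xBB = 10111011 (10xxxxxx ✓), payload 111011.
Concatenate: 0001011110111011 = 0x17BB (16 bits → U+17BB).

U+17BB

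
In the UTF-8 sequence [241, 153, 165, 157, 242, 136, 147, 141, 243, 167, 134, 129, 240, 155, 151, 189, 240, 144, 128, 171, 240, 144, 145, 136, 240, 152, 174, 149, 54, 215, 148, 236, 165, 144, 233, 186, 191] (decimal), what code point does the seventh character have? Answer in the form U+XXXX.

Offset 0: leading byte 0xF1 = 11110001 → 4-byte char #1 = F1 99 A5 9D.
Offset 4: leading byte 0xF2 = 11110010 → 4-byte char #2 = F2 88 93 8D.
Offset 8: leading byte 0xF3 = 11110011 → 4-byte char #3 = F3 A7 86 81.
Offset 12: leading byte 0xF0 = 11110000 → 4-byte char #4 = F0 9B 97 BD.
Offset 16: leading byte 0xF0 = 11110000 → 4-byte char #5 = F0 90 80 AB.
Offset 20: leading byte 0xF0 = 11110000 → 4-byte char #6 = F0 90 91 88.
Offset 24: leading byte 0xF0 = 11110000 → 4-byte char #7 = F0 98 AE 95.
Leading byte 0xF0 = 11110000 matches 11110xxx → 4-byte sequence.
Byte 1: 0xF0 = 11110000, payload 000 (3 bits).
Byte 2: 0x98 = 10011000 (10xxxxxx ✓), payload 011000.
Byte 3: 0xAE = 10101110 (10xxxxxx ✓), payload 101110.
Byte 4: 0x95 = 10010101 (10xxxxxx ✓), payload 010101.
Concatenate: 000011000101110010101 = 0x18B95 (21 bits → U+18B95).

U+18B95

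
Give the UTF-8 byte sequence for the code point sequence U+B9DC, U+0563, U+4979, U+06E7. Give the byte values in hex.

U+B9DC: 3-byte form → EB A7 9C.
U+0563: 2-byte form → D5 A3.
U+4979: 3-byte form → E4 A5 B9.
U+06E7: 2-byte form → DB A7.
Concatenated (10 bytes): EB A7 9C D5 A3 E4 A5 B9 DB A7.

EB A7 9C D5 A3 E4 A5 B9 DB A7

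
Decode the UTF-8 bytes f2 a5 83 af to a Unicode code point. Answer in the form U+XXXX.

U+A50EF

Leading byte 0xF2 = 11110010 matches 11110xxx → 4-byte sequence.
Byte 1: 0xF2 = 11110010, payload 010 (3 bits).
Byte 2: 0xA5 = 10100101 (10xxxxxx ✓), payload 100101.
Byte 3: 0x83 = 10000011 (10xxxxxx ✓), payload 000011.
Byte 4: 0xAF = 10101111 (10xxxxxx ✓), payload 101111.
Concatenate: 010100101000011101111 = 0xA50EF (21 bits → U+A50EF).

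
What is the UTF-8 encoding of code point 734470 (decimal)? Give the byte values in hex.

F2 B3 94 86

U+B3506 = 0xB3506 = 734470 decimal. In range U+10000–U+10FFFF → 4-byte form: 11110xxx 10xxxxxx 10xxxxxx 10xxxxxx.
Binary (21 bits): 010110011010100000110.
Split 3+6+6+6: 010 | 110011 | 010100 | 000110.
Byte 1: 11110010 = 0xF2.
Byte 2: 10110011 = 0xB3.
Byte 3: 10010100 = 0x94.
Byte 4: 10000110 = 0x86.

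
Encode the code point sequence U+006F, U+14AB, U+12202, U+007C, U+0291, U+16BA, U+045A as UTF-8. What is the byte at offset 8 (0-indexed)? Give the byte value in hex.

0x7C

U+006F → 1-byte form 6F at offsets 0–0.
U+14AB → 3-byte form E1 92 AB at offsets 1–3.
U+12202 → 4-byte form F0 92 88 82 at offsets 4–7.
U+007C → 1-byte form 7C at offsets 8–8.
Offset 8 falls in char 4's range; it's byte 1 of 7C = 0x7C.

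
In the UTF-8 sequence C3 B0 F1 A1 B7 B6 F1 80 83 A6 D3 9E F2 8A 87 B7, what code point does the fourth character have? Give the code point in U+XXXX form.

Offset 0: leading byte 0xC3 = 11000011 → 2-byte char #1 = C3 B0.
Offset 2: leading byte 0xF1 = 11110001 → 4-byte char #2 = F1 A1 B7 B6.
Offset 6: leading byte 0xF1 = 11110001 → 4-byte char #3 = F1 80 83 A6.
Offset 10: leading byte 0xD3 = 11010011 → 2-byte char #4 = D3 9E.
Leading byte 0xD3 = 11010011 matches 110xxxxx → 2-byte sequence.
Byte 1: 0xD3 = 11010011, payload 10011 (5 bits).
Byte 2: 0x9E = 10011110 (10xxxxxx ✓), payload 011110.
Concatenate: 10011011110 = 0x4DE (11 bits → U+04DE).

U+04DE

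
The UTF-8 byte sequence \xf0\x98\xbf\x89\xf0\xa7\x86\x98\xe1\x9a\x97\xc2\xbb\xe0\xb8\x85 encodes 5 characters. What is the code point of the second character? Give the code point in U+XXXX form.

Offset 0: leading byte 0xF0 = 11110000 → 4-byte char #1 = F0 98 BF 89.
Offset 4: leading byte 0xF0 = 11110000 → 4-byte char #2 = F0 A7 86 98.
Leading byte 0xF0 = 11110000 matches 11110xxx → 4-byte sequence.
Byte 1: 0xF0 = 11110000, payload 000 (3 bits).
Byte 2: 0xA7 = 10100111 (10xxxxxx ✓), payload 100111.
Byte 3: 0x86 = 10000110 (10xxxxxx ✓), payload 000110.
Byte 4: 0x98 = 10011000 (10xxxxxx ✓), payload 011000.
Concatenate: 000100111000110011000 = 0x27198 (21 bits → U+27198).

U+27198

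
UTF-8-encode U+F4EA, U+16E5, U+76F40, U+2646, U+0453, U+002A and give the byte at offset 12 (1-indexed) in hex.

0x99

1-indexed offset 12 is 0-indexed offset 11.
U+F4EA → 3-byte form EF 93 AA at offsets 0–2.
U+16E5 → 3-byte form E1 9B A5 at offsets 3–5.
U+76F40 → 4-byte form F1 B6 BD 80 at offsets 6–9.
U+2646 → 3-byte form E2 99 86 at offsets 10–12.
Offset 11 falls in char 4's range; it's byte 2 of E2 99 86 = 0x99.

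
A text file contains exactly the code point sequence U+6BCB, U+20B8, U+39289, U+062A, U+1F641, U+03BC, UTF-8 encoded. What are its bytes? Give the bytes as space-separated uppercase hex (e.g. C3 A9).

U+6BCB: 3-byte form → E6 AF 8B.
U+20B8: 3-byte form → E2 82 B8.
U+39289: 4-byte form → F0 B9 8A 89.
U+062A: 2-byte form → D8 AA.
U+1F641: 4-byte form → F0 9F 99 81.
U+03BC: 2-byte form → CE BC.
Concatenated (18 bytes): E6 AF 8B E2 82 B8 F0 B9 8A 89 D8 AA F0 9F 99 81 CE BC.

E6 AF 8B E2 82 B8 F0 B9 8A 89 D8 AA F0 9F 99 81 CE BC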